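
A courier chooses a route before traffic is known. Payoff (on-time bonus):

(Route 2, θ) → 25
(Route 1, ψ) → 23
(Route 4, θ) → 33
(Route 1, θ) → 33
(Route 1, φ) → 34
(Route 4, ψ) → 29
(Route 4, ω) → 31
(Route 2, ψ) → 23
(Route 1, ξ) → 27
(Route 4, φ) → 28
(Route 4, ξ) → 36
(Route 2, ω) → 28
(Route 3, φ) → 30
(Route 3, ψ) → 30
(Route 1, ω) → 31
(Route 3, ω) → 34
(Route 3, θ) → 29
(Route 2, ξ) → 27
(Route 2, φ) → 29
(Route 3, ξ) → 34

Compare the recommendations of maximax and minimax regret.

maximax → Route 4; minimax regret → Route 3 (disagree)

Row maxima: Route 1=34, Route 2=29, Route 3=34, Route 4=36
Best best-case = 36 → Route 4.
Column bests: θ=33, φ=34, ψ=30, ω=34, ξ=36.
Route 1 regrets: 0, 0, 7, 3, 9 → max 9
Route 2 regrets: 8, 5, 7, 6, 9 → max 9
Route 3 regrets: 4, 4, 0, 0, 2 → max 4
Route 4 regrets: 0, 6, 1, 3, 0 → max 6
Smallest max regret = 4 → Route 3.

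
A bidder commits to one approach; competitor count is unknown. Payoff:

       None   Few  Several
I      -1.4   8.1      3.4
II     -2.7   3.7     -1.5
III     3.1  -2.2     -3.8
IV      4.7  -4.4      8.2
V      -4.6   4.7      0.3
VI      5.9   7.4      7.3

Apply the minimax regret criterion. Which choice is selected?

Column bests: None=5.9, Few=8.1, Several=8.2.
I regrets: 7.3, 0.0, 4.8 → max 7.3
II regrets: 8.6, 4.4, 9.7 → max 9.7
III regrets: 2.8, 10.3, 12.0 → max 12.0
IV regrets: 1.2, 12.5, 0.0 → max 12.5
V regrets: 10.5, 3.4, 7.9 → max 10.5
VI regrets: 0.0, 0.7, 0.9 → max 0.9
Smallest max regret = 0.9 → VI.

VI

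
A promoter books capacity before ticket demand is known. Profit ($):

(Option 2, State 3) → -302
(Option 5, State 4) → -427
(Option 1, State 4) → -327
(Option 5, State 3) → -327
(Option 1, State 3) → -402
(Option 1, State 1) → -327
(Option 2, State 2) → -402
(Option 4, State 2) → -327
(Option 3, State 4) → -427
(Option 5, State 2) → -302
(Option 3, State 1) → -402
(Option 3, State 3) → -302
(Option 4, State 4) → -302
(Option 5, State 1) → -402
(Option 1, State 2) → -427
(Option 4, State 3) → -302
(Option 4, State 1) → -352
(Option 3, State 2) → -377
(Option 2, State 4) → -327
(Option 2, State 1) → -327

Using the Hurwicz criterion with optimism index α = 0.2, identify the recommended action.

Option 4

Option 1: 0.2·(-327) + 0.8·(-427) = -407
Option 2: 0.2·(-302) + 0.8·(-402) = -382
Option 3: 0.2·(-302) + 0.8·(-427) = -402
Option 4: 0.2·(-302) + 0.8·(-352) = -342
Option 5: 0.2·(-302) + 0.8·(-427) = -402
Highest Hurwicz score = -342 → Option 4.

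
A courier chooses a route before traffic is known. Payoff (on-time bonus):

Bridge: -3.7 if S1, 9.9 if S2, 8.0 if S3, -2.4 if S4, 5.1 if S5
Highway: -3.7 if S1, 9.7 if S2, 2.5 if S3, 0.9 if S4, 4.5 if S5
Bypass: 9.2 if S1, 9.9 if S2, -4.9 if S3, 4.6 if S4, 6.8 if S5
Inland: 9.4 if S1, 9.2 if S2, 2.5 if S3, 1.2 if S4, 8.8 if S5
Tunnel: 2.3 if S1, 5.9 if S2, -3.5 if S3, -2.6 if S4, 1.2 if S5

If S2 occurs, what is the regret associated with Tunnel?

Best payoff under S2 is 9.9.
Regret = 9.9 − 5.9 = 4.0.

4.0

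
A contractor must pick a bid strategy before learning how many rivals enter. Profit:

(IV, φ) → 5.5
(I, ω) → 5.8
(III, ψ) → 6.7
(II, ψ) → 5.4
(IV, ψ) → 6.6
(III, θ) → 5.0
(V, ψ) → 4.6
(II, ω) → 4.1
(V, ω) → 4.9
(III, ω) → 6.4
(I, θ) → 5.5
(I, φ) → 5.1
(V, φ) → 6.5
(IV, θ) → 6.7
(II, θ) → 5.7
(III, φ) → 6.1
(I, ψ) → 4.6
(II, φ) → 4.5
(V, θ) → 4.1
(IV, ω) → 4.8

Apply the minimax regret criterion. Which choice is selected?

Column bests: θ=6.7, φ=6.5, ψ=6.7, ω=6.4.
I regrets: 1.2, 1.4, 2.1, 0.6 → max 2.1
II regrets: 1.0, 2.0, 1.3, 2.3 → max 2.3
III regrets: 1.7, 0.4, 0.0, 0.0 → max 1.7
IV regrets: 0.0, 1.0, 0.1, 1.6 → max 1.6
V regrets: 2.6, 0.0, 2.1, 1.5 → max 2.6
Smallest max regret = 1.6 → IV.

IV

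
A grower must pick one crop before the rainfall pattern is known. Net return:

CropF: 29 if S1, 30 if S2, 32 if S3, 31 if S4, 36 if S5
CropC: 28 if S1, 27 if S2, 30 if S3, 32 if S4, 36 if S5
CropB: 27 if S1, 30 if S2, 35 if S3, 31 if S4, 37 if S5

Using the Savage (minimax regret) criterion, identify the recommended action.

CropB

Column bests: S1=29, S2=30, S3=35, S4=32, S5=37.
CropF regrets: 0, 0, 3, 1, 1 → max 3
CropC regrets: 1, 3, 5, 0, 1 → max 5
CropB regrets: 2, 0, 0, 1, 0 → max 2
Smallest max regret = 2 → CropB.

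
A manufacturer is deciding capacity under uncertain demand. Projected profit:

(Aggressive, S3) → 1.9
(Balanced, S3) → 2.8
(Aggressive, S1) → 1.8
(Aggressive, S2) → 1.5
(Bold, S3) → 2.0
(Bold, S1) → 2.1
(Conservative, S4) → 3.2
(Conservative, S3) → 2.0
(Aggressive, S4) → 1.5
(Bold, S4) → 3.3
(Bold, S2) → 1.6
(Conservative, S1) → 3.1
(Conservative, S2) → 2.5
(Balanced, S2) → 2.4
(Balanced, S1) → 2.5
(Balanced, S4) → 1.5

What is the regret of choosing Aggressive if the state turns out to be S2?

Best payoff under S2 is 2.5.
Regret = 2.5 − 1.5 = 1.0.

1.0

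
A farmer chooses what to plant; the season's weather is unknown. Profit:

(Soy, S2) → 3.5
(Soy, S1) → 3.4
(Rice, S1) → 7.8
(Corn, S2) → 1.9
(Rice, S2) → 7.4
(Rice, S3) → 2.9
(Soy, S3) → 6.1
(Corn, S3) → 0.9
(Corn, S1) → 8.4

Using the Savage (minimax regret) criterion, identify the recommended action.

Rice

Column bests: S1=8.4, S2=7.4, S3=6.1.
Rice regrets: 0.6, 0.0, 3.2 → max 3.2
Soy regrets: 5.0, 3.9, 0.0 → max 5.0
Corn regrets: 0.0, 5.5, 5.2 → max 5.5
Smallest max regret = 3.2 → Rice.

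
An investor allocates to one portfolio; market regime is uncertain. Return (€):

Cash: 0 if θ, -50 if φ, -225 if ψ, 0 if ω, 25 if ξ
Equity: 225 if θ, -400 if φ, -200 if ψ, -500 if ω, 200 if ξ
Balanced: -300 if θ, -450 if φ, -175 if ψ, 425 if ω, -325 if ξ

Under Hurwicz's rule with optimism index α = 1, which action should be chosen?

Cash: 1·25 + 0·(-225) = 25
Equity: 1·225 + 0·(-500) = 225
Balanced: 1·425 + 0·(-450) = 425
Highest Hurwicz score = 425 → Balanced.

Balanced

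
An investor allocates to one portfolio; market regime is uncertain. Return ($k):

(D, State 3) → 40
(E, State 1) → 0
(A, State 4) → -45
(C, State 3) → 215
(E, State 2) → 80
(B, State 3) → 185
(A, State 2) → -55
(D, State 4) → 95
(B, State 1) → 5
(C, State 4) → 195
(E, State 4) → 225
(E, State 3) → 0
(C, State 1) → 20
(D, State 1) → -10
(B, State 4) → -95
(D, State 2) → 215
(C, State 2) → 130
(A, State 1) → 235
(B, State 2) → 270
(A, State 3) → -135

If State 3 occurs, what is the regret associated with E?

Best payoff under State 3 is 215.
Regret = 215 − 0 = 215.

215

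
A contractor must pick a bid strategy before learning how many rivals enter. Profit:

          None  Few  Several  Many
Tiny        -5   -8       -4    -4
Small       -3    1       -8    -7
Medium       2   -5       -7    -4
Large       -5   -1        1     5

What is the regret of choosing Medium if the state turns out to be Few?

6

Best payoff under Few is 1.
Regret = 1 − (-5) = 6.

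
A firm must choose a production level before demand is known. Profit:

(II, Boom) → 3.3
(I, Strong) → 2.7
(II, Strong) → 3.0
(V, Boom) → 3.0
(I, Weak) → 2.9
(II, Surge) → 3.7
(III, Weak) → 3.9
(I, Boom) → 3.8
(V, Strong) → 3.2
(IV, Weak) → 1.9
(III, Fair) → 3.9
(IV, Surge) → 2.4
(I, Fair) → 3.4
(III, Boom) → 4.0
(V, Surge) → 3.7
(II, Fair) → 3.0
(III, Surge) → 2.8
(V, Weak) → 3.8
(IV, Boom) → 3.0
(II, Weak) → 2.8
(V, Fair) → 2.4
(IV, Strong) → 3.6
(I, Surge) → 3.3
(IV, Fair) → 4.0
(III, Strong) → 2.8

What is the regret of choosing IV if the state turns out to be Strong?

0.0

Best payoff under Strong is 3.6.
Regret = 3.6 − 3.6 = 0.0.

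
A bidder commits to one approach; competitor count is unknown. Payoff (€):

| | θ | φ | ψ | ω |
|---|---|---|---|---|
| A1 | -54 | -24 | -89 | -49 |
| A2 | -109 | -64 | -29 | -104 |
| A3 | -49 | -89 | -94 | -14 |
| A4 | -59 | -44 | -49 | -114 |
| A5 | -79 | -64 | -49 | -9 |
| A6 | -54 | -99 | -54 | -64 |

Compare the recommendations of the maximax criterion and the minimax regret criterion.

Row maxima: A1=-24, A2=-29, A3=-14, A4=-44, A5=-9, A6=-54
Best best-case = -9 → A5.
Column bests: θ=-49, φ=-24, ψ=-29, ω=-9.
A1 regrets: 5, 0, 60, 40 → max 60
A2 regrets: 60, 40, 0, 95 → max 95
A3 regrets: 0, 65, 65, 5 → max 65
A4 regrets: 10, 20, 20, 105 → max 105
A5 regrets: 30, 40, 20, 0 → max 40
A6 regrets: 5, 75, 25, 55 → max 75
Smallest max regret = 40 → A5.

maximax → A5; minimax regret → A5 (agree)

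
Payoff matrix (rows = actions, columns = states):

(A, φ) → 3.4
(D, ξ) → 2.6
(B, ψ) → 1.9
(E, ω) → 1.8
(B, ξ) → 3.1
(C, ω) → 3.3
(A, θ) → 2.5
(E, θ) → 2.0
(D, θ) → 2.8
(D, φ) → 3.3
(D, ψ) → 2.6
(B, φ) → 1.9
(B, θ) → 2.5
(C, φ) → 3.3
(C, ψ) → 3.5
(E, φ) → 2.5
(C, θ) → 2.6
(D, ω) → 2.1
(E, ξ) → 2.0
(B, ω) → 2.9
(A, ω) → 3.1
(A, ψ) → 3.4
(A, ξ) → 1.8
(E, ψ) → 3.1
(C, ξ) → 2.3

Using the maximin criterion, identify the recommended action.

Row minima: A=1.8, B=1.9, C=2.3, D=2.1, E=1.8
Best worst-case = 2.3 → C.

C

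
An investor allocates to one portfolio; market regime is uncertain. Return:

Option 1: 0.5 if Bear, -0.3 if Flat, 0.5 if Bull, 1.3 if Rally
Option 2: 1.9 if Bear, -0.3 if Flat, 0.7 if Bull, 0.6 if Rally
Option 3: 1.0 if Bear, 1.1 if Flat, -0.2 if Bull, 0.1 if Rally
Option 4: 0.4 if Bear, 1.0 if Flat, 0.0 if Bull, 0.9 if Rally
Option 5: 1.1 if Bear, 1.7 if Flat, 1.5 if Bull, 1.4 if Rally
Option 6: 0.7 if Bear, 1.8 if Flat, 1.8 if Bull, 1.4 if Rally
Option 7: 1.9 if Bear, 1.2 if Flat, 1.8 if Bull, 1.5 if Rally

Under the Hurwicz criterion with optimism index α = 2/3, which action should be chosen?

Option 7

Option 1: 2/3·1.3 + 1/3·(-0.3) = 23/30
Option 2: 2/3·1.9 + 1/3·(-0.3) = 7/6
Option 3: 2/3·1.1 + 1/3·(-0.2) = 2/3
Option 4: 2/3·1.0 + 1/3·0.0 = 2/3
Option 5: 2/3·1.7 + 1/3·1.1 = 1.5
Option 6: 2/3·1.8 + 1/3·0.7 = 43/30
Option 7: 2/3·1.9 + 1/3·1.2 = 5/3
Highest Hurwicz score = 5/3 → Option 7.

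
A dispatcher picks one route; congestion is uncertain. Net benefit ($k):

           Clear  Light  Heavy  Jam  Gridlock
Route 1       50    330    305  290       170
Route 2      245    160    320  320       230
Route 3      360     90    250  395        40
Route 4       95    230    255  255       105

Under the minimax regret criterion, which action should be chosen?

Column bests: Clear=360, Light=330, Heavy=320, Jam=395, Gridlock=230.
Route 1 regrets: 310, 0, 15, 105, 60 → max 310
Route 2 regrets: 115, 170, 0, 75, 0 → max 170
Route 3 regrets: 0, 240, 70, 0, 190 → max 240
Route 4 regrets: 265, 100, 65, 140, 125 → max 265
Smallest max regret = 170 → Route 2.

Route 2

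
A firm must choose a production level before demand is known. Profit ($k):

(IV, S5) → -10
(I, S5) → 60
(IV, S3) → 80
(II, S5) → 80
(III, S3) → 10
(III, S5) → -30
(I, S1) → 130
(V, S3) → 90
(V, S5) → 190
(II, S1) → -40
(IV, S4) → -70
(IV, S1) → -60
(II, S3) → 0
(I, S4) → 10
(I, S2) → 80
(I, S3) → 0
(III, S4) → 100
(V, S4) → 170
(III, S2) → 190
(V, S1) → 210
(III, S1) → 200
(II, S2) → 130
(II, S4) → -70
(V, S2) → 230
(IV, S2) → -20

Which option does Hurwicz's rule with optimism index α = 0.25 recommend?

I: 0.25·130 + 0.75·0 = 32.5
II: 0.25·130 + 0.75·(-70) = -20
III: 0.25·200 + 0.75·(-30) = 27.5
IV: 0.25·80 + 0.75·(-70) = -32.5
V: 0.25·230 + 0.75·90 = 125
Highest Hurwicz score = 125 → V.

V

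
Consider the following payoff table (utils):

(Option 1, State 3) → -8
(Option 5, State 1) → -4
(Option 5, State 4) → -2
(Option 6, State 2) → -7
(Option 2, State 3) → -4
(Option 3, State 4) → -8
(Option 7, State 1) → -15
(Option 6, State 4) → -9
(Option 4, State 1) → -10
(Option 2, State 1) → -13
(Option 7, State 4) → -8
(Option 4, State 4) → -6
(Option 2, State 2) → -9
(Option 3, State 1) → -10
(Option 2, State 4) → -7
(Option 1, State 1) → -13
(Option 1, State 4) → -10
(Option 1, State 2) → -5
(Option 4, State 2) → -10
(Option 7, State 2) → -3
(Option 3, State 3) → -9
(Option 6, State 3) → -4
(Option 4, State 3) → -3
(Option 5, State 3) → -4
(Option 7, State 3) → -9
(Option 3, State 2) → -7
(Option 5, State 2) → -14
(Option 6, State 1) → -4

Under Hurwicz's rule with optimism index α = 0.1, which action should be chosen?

Option 6

Option 1: 0.1·(-5) + 0.9·(-13) = -12.2
Option 2: 0.1·(-4) + 0.9·(-13) = -12.1
Option 3: 0.1·(-7) + 0.9·(-10) = -9.7
Option 4: 0.1·(-3) + 0.9·(-10) = -9.3
Option 5: 0.1·(-2) + 0.9·(-14) = -12.8
Option 6: 0.1·(-4) + 0.9·(-9) = -8.5
Option 7: 0.1·(-3) + 0.9·(-15) = -13.8
Highest Hurwicz score = -8.5 → Option 6.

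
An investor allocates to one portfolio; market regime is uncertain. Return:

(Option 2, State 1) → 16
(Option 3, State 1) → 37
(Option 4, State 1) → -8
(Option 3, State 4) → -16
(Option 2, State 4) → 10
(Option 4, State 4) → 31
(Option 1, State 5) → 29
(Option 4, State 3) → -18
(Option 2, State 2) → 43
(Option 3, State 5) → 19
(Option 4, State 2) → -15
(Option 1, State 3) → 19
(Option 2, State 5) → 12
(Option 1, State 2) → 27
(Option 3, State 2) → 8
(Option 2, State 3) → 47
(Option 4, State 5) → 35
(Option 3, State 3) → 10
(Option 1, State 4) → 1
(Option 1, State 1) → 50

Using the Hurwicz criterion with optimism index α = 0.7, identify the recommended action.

Option 1: 0.7·50 + 0.3·1 = 35.3
Option 2: 0.7·47 + 0.3·10 = 35.9
Option 3: 0.7·37 + 0.3·(-16) = 21.1
Option 4: 0.7·35 + 0.3·(-18) = 19.1
Highest Hurwicz score = 35.9 → Option 2.

Option 2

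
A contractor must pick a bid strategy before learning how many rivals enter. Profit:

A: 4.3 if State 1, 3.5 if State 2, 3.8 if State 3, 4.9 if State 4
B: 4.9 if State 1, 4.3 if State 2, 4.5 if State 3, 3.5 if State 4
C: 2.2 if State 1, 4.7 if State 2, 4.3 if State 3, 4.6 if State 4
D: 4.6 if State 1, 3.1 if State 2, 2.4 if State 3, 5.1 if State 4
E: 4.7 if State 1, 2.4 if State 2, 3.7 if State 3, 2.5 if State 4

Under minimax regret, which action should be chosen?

A

Column bests: State 1=4.9, State 2=4.7, State 3=4.5, State 4=5.1.
A regrets: 0.6, 1.2, 0.7, 0.2 → max 1.2
B regrets: 0.0, 0.4, 0.0, 1.6 → max 1.6
C regrets: 2.7, 0.0, 0.2, 0.5 → max 2.7
D regrets: 0.3, 1.6, 2.1, 0.0 → max 2.1
E regrets: 0.2, 2.3, 0.8, 2.6 → max 2.6
Smallest max regret = 1.2 → A.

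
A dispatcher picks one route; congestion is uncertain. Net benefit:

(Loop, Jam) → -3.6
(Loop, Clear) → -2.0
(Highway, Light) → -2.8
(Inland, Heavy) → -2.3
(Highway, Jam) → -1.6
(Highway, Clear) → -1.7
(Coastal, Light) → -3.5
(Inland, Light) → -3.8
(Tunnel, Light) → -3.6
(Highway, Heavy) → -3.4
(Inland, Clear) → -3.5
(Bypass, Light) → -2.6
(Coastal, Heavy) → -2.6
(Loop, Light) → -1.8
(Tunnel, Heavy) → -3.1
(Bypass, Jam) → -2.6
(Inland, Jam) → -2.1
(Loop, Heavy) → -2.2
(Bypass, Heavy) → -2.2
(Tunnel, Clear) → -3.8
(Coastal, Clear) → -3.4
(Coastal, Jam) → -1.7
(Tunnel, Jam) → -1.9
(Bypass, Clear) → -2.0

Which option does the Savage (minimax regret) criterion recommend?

Bypass

Column bests: Clear=-1.7, Light=-1.8, Heavy=-2.2, Jam=-1.6.
Inland regrets: 1.8, 2.0, 0.1, 0.5 → max 2.0
Highway regrets: 0.0, 1.0, 1.2, 0.0 → max 1.2
Coastal regrets: 1.7, 1.7, 0.4, 0.1 → max 1.7
Tunnel regrets: 2.1, 1.8, 0.9, 0.3 → max 2.1
Loop regrets: 0.3, 0.0, 0.0, 2.0 → max 2.0
Bypass regrets: 0.3, 0.8, 0.0, 1.0 → max 1.0
Smallest max regret = 1.0 → Bypass.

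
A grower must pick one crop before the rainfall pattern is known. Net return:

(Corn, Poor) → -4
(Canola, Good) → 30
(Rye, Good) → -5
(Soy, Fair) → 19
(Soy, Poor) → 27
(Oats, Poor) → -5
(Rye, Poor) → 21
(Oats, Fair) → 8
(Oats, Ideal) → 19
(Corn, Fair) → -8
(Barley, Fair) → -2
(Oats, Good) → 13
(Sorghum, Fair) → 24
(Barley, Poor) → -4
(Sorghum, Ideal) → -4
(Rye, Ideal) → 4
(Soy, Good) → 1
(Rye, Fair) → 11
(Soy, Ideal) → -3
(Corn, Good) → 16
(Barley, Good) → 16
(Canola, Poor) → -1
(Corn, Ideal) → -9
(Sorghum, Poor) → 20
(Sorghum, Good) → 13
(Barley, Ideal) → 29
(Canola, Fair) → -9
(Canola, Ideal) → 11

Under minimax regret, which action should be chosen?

Barley

Column bests: Poor=27, Fair=24, Good=30, Ideal=29.
Corn regrets: 31, 32, 14, 38 → max 38
Oats regrets: 32, 16, 17, 10 → max 32
Rye regrets: 6, 13, 35, 25 → max 35
Barley regrets: 31, 26, 14, 0 → max 31
Soy regrets: 0, 5, 29, 32 → max 32
Sorghum regrets: 7, 0, 17, 33 → max 33
Canola regrets: 28, 33, 0, 18 → max 33
Smallest max regret = 31 → Barley.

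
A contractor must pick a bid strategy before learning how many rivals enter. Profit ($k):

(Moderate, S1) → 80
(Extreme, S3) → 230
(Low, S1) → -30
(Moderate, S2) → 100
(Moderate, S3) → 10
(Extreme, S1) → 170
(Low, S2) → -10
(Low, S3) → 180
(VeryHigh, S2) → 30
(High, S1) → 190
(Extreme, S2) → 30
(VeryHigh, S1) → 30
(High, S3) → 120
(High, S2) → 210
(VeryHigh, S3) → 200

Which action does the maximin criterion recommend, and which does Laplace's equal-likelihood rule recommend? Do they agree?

Row minima: Low=-30, Moderate=10, High=120, VeryHigh=30, Extreme=30
Best worst-case = 120 → High.
Row averages: Low=140/3, Moderate=190/3, High=520/3, VeryHigh=260/3, Extreme=430/3
Highest average = 520/3 → High.

maximin → High; laplace → High (agree)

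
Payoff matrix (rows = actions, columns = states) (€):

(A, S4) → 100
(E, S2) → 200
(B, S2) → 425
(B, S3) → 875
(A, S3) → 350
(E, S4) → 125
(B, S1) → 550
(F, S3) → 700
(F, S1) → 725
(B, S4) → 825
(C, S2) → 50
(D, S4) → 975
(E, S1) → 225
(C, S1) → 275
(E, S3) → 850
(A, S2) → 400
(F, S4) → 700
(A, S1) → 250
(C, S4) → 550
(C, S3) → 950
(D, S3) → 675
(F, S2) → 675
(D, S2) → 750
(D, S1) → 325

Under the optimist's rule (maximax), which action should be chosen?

Row maxima: A=400, B=875, C=950, D=975, E=850, F=725
Best best-case = 975 → D.

D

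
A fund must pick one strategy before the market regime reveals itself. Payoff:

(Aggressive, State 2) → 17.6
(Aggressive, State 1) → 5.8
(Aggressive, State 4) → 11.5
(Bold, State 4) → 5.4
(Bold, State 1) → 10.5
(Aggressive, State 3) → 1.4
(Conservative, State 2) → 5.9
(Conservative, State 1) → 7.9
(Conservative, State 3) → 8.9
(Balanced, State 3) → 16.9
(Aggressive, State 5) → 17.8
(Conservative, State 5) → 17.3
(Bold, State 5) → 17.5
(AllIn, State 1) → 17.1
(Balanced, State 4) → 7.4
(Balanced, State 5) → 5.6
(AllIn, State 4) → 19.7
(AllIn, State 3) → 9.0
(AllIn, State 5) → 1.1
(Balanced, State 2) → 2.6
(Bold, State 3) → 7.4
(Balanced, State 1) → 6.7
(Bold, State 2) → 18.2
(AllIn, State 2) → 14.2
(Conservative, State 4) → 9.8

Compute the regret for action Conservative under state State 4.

9.9

Best payoff under State 4 is 19.7.
Regret = 19.7 − 9.8 = 9.9.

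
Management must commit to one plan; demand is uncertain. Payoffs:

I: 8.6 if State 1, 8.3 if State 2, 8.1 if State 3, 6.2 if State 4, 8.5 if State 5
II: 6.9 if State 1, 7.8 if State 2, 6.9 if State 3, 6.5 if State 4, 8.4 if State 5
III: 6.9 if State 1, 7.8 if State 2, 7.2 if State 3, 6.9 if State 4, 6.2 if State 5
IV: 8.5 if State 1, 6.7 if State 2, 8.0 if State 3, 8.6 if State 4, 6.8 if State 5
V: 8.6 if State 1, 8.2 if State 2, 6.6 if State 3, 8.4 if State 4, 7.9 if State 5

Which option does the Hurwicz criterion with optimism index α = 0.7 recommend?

IV

I: 0.7·8.6 + 0.3·6.2 = 7.88
II: 0.7·8.4 + 0.3·6.5 = 7.83
III: 0.7·7.8 + 0.3·6.2 = 7.32
IV: 0.7·8.6 + 0.3·6.7 = 8.03
V: 0.7·8.6 + 0.3·6.6 = 8
Highest Hurwicz score = 8.03 → IV.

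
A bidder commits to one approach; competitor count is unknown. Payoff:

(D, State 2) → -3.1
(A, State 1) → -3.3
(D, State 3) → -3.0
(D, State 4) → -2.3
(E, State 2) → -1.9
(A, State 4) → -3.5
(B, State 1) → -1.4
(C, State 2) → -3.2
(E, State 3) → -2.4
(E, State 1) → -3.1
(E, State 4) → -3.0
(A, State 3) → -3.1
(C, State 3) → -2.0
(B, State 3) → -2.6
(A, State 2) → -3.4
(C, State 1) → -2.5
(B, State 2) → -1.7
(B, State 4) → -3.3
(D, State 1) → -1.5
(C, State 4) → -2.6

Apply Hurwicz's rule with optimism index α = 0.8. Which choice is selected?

B

A: 0.8·(-3.1) + 0.2·(-3.5) = -3.18
B: 0.8·(-1.4) + 0.2·(-3.3) = -1.78
C: 0.8·(-2.0) + 0.2·(-3.2) = -2.24
D: 0.8·(-1.5) + 0.2·(-3.1) = -1.82
E: 0.8·(-1.9) + 0.2·(-3.1) = -2.14
Highest Hurwicz score = -1.78 → B.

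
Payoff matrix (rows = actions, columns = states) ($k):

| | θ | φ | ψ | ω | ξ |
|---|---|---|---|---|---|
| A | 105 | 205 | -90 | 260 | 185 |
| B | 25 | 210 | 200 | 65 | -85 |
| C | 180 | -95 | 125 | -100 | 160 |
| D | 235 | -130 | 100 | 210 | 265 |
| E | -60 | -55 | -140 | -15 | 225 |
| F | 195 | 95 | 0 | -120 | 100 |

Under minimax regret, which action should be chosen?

A

Column bests: θ=235, φ=210, ψ=200, ω=260, ξ=265.
A regrets: 130, 5, 290, 0, 80 → max 290
B regrets: 210, 0, 0, 195, 350 → max 350
C regrets: 55, 305, 75, 360, 105 → max 360
D regrets: 0, 340, 100, 50, 0 → max 340
E regrets: 295, 265, 340, 275, 40 → max 340
F regrets: 40, 115, 200, 380, 165 → max 380
Smallest max regret = 290 → A.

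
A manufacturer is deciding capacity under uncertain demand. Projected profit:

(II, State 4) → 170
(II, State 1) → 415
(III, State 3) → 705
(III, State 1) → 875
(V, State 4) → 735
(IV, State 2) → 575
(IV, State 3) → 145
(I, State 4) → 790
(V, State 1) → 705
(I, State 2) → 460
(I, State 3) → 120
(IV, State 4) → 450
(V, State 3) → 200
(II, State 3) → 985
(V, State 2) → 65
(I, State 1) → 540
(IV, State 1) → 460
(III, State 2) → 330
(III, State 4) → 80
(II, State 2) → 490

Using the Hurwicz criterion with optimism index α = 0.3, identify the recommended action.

II

I: 0.3·790 + 0.7·120 = 321
II: 0.3·985 + 0.7·170 = 414.5
III: 0.3·875 + 0.7·80 = 318.5
IV: 0.3·575 + 0.7·145 = 274
V: 0.3·735 + 0.7·65 = 266
Highest Hurwicz score = 414.5 → II.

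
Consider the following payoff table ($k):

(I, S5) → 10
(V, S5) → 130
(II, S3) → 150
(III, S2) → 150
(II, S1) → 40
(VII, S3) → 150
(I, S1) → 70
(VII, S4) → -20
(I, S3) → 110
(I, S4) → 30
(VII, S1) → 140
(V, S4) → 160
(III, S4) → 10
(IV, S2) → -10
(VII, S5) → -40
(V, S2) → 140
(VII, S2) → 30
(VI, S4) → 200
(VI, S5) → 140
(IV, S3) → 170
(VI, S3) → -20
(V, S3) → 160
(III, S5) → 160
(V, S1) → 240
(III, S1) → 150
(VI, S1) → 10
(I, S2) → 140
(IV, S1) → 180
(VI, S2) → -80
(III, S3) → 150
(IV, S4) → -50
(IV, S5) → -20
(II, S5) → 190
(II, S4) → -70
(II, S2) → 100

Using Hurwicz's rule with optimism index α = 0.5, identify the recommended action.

I: 0.5·140 + 0.5·10 = 75
II: 0.5·190 + 0.5·(-70) = 60
III: 0.5·160 + 0.5·10 = 85
IV: 0.5·180 + 0.5·(-50) = 65
V: 0.5·240 + 0.5·130 = 185
VI: 0.5·200 + 0.5·(-80) = 60
VII: 0.5·150 + 0.5·(-40) = 55
Highest Hurwicz score = 185 → V.

V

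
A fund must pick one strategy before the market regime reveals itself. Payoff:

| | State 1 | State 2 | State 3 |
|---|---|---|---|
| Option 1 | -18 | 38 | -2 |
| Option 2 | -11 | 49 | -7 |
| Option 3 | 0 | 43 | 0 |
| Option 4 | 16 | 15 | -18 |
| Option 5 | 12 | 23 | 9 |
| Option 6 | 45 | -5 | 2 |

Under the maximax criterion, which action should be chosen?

Row maxima: Option 1=38, Option 2=49, Option 3=43, Option 4=16, Option 5=23, Option 6=45
Best best-case = 49 → Option 2.

Option 2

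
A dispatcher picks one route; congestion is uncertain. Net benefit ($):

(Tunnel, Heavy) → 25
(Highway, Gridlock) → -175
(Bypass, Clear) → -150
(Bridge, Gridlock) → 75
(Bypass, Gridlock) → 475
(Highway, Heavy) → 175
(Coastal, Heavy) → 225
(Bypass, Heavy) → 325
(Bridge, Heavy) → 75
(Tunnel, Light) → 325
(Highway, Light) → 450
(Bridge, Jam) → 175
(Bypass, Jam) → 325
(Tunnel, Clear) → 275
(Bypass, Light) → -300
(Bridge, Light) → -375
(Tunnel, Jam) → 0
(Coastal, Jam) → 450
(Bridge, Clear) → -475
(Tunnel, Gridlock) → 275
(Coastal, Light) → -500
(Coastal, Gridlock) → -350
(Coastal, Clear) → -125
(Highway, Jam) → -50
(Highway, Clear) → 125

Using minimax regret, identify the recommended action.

Tunnel

Column bests: Clear=275, Light=450, Heavy=325, Jam=450, Gridlock=475.
Tunnel regrets: 0, 125, 300, 450, 200 → max 450
Highway regrets: 150, 0, 150, 500, 650 → max 650
Coastal regrets: 400, 950, 100, 0, 825 → max 950
Bypass regrets: 425, 750, 0, 125, 0 → max 750
Bridge regrets: 750, 825, 250, 275, 400 → max 825
Smallest max regret = 450 → Tunnel.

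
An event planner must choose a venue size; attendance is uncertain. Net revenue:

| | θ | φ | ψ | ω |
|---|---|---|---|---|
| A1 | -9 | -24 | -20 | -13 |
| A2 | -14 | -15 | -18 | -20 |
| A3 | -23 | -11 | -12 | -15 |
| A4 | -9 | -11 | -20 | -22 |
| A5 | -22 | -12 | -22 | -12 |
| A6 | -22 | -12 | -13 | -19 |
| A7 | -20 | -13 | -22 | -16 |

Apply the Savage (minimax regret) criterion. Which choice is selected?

Column bests: θ=-9, φ=-11, ψ=-12, ω=-12.
A1 regrets: 0, 13, 8, 1 → max 13
A2 regrets: 5, 4, 6, 8 → max 8
A3 regrets: 14, 0, 0, 3 → max 14
A4 regrets: 0, 0, 8, 10 → max 10
A5 regrets: 13, 1, 10, 0 → max 13
A6 regrets: 13, 1, 1, 7 → max 13
A7 regrets: 11, 2, 10, 4 → max 11
Smallest max regret = 8 → A2.

A2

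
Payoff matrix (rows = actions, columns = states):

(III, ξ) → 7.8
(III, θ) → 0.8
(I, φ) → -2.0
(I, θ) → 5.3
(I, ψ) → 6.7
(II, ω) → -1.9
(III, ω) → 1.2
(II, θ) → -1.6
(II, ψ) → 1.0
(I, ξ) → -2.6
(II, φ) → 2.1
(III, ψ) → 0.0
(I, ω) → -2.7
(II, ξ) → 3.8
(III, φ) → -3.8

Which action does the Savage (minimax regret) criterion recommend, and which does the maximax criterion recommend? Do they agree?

minimax regret → III; maximax → III (agree)

Column bests: θ=5.3, φ=2.1, ψ=6.7, ω=1.2, ξ=7.8.
I regrets: 0.0, 4.1, 0.0, 3.9, 10.4 → max 10.4
II regrets: 6.9, 0.0, 5.7, 3.1, 4.0 → max 6.9
III regrets: 4.5, 5.9, 6.7, 0.0, 0.0 → max 6.7
Smallest max regret = 6.7 → III.
Row maxima: I=6.7, II=3.8, III=7.8
Best best-case = 7.8 → III.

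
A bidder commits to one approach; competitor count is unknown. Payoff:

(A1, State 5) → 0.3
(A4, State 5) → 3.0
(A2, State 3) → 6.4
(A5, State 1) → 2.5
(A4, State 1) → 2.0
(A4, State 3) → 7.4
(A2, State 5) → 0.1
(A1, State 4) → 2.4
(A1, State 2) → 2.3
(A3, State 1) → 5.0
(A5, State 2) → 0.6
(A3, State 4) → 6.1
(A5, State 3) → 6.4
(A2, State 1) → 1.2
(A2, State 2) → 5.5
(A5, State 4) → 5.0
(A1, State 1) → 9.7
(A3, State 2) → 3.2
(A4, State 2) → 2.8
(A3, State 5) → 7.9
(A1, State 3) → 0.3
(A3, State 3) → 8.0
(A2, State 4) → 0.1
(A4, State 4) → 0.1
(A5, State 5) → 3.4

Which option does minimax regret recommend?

A3

Column bests: State 1=9.7, State 2=5.5, State 3=8.0, State 4=6.1, State 5=7.9.
A1 regrets: 0.0, 3.2, 7.7, 3.7, 7.6 → max 7.7
A2 regrets: 8.5, 0.0, 1.6, 6.0, 7.8 → max 8.5
A3 regrets: 4.7, 2.3, 0.0, 0.0, 0.0 → max 4.7
A4 regrets: 7.7, 2.7, 0.6, 6.0, 4.9 → max 7.7
A5 regrets: 7.2, 4.9, 1.6, 1.1, 4.5 → max 7.2
Smallest max regret = 4.7 → A3.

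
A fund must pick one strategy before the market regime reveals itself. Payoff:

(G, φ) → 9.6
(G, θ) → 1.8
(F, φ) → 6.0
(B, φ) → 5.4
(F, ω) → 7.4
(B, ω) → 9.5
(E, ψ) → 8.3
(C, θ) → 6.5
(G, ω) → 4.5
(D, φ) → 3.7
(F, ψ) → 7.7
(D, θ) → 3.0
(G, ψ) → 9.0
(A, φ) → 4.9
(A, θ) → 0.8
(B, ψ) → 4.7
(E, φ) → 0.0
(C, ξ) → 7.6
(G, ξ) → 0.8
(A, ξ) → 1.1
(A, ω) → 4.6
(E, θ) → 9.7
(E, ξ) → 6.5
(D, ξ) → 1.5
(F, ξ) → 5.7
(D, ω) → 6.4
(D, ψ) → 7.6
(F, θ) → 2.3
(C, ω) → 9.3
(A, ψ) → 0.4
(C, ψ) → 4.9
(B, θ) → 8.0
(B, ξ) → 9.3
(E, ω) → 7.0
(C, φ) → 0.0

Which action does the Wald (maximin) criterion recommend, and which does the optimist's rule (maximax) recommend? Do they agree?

maximin → B; maximax → E (disagree)

Row minima: A=0.4, B=4.7, C=0.0, D=1.5, E=0.0, F=2.3, G=0.8
Best worst-case = 4.7 → B.
Row maxima: A=4.9, B=9.5, C=9.3, D=7.6, E=9.7, F=7.7, G=9.6
Best best-case = 9.7 → E.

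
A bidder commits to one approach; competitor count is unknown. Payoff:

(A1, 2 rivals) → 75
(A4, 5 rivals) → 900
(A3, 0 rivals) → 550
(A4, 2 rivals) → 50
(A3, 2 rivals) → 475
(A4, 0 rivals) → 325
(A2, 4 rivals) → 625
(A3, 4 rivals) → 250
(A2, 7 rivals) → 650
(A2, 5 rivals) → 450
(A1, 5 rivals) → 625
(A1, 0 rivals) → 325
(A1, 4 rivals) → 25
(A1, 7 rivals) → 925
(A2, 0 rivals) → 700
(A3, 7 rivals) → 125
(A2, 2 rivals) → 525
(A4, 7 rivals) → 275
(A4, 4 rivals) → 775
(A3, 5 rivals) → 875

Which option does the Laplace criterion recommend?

A2

Row averages: A1=395, A2=590, A3=455, A4=465
Highest average = 590 → A2.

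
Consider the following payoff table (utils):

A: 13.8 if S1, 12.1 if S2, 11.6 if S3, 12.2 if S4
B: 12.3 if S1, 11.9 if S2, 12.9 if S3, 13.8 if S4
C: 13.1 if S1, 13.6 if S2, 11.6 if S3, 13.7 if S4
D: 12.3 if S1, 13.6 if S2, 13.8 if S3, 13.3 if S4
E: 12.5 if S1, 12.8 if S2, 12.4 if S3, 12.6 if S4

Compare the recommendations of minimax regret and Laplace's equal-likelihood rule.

minimax regret → E; laplace → D (disagree)

Column bests: S1=13.8, S2=13.6, S3=13.8, S4=13.8.
A regrets: 0.0, 1.5, 2.2, 1.6 → max 2.2
B regrets: 1.5, 1.7, 0.9, 0.0 → max 1.7
C regrets: 0.7, 0.0, 2.2, 0.1 → max 2.2
D regrets: 1.5, 0.0, 0.0, 0.5 → max 1.5
E regrets: 1.3, 0.8, 1.4, 1.2 → max 1.4
Smallest max regret = 1.4 → E.
Row averages: A=12.425, B=12.725, C=13, D=13.25, E=12.575
Highest average = 13.25 → D.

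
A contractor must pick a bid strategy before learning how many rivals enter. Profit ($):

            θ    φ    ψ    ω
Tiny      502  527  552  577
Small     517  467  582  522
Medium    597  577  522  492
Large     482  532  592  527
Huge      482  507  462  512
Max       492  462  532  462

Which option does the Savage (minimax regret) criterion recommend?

Column bests: θ=597, φ=577, ψ=592, ω=577.
Tiny regrets: 95, 50, 40, 0 → max 95
Small regrets: 80, 110, 10, 55 → max 110
Medium regrets: 0, 0, 70, 85 → max 85
Large regrets: 115, 45, 0, 50 → max 115
Huge regrets: 115, 70, 130, 65 → max 130
Max regrets: 105, 115, 60, 115 → max 115
Smallest max regret = 85 → Medium.

Medium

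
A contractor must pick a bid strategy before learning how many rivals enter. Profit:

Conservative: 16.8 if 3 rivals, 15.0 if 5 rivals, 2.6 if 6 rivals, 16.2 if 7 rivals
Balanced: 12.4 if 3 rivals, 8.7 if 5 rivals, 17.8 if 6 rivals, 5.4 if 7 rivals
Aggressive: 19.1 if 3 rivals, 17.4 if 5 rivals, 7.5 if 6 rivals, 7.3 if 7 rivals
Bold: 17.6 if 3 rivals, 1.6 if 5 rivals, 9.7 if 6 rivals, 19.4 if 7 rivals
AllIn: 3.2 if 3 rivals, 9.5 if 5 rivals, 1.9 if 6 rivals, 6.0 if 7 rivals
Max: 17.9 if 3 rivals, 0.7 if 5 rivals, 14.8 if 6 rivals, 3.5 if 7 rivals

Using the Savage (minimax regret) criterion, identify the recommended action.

Aggressive

Column bests: 3 rivals=19.1, 5 rivals=17.4, 6 rivals=17.8, 7 rivals=19.4.
Conservative regrets: 2.3, 2.4, 15.2, 3.2 → max 15.2
Balanced regrets: 6.7, 8.7, 0.0, 14.0 → max 14.0
Aggressive regrets: 0.0, 0.0, 10.3, 12.1 → max 12.1
Bold regrets: 1.5, 15.8, 8.1, 0.0 → max 15.8
AllIn regrets: 15.9, 7.9, 15.9, 13.4 → max 15.9
Max regrets: 1.2, 16.7, 3.0, 15.9 → max 16.7
Smallest max regret = 12.1 → Aggressive.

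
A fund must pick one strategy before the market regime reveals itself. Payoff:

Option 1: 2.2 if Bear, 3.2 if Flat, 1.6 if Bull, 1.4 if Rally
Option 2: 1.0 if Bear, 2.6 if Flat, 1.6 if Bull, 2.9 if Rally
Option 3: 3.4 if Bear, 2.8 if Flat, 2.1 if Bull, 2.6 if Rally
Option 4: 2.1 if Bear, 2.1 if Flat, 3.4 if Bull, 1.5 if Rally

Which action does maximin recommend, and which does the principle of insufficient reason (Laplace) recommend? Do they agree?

Row minima: Option 1=1.4, Option 2=1.0, Option 3=2.1, Option 4=1.5
Best worst-case = 2.1 → Option 3.
Row averages: Option 1=2.1, Option 2=2.025, Option 3=2.725, Option 4=2.275
Highest average = 2.725 → Option 3.

maximin → Option 3; laplace → Option 3 (agree)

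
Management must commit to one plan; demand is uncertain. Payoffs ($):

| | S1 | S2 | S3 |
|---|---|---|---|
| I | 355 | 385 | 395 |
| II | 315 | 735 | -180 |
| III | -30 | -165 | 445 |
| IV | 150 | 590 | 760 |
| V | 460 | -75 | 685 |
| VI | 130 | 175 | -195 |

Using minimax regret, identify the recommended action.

Column bests: S1=460, S2=735, S3=760.
I regrets: 105, 350, 365 → max 365
II regrets: 145, 0, 940 → max 940
III regrets: 490, 900, 315 → max 900
IV regrets: 310, 145, 0 → max 310
V regrets: 0, 810, 75 → max 810
VI regrets: 330, 560, 955 → max 955
Smallest max regret = 310 → IV.

IV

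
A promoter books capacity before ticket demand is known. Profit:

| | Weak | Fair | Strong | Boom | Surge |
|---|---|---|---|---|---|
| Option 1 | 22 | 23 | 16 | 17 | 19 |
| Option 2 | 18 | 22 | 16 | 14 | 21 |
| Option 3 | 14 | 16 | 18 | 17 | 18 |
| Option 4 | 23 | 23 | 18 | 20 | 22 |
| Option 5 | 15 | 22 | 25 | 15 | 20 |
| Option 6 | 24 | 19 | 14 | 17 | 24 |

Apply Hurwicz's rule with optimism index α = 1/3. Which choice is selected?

Option 4

Option 1: 1/3·23 + 2/3·16 = 55/3
Option 2: 1/3·22 + 2/3·14 = 50/3
Option 3: 1/3·18 + 2/3·14 = 46/3
Option 4: 1/3·23 + 2/3·18 = 59/3
Option 5: 1/3·25 + 2/3·15 = 55/3
Option 6: 1/3·24 + 2/3·14 = 52/3
Highest Hurwicz score = 59/3 → Option 4.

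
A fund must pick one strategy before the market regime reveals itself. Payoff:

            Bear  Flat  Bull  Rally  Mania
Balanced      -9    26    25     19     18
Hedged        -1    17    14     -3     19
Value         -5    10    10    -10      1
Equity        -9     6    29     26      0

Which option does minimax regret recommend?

Balanced

Column bests: Bear=-1, Flat=26, Bull=29, Rally=26, Mania=19.
Balanced regrets: 8, 0, 4, 7, 1 → max 8
Hedged regrets: 0, 9, 15, 29, 0 → max 29
Value regrets: 4, 16, 19, 36, 18 → max 36
Equity regrets: 8, 20, 0, 0, 19 → max 20
Smallest max regret = 8 → Balanced.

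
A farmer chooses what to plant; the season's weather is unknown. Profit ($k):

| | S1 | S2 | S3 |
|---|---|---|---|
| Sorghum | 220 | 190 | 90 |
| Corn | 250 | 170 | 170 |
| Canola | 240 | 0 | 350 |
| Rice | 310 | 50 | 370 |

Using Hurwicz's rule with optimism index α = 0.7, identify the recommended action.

Rice

Sorghum: 0.7·220 + 0.3·90 = 181
Corn: 0.7·250 + 0.3·170 = 226
Canola: 0.7·350 + 0.3·0 = 245
Rice: 0.7·370 + 0.3·50 = 274
Highest Hurwicz score = 274 → Rice.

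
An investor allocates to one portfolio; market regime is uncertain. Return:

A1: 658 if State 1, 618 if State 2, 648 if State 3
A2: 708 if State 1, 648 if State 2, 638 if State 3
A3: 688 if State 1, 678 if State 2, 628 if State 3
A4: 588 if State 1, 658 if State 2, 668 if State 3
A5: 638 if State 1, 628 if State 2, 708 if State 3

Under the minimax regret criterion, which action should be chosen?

Column bests: State 1=708, State 2=678, State 3=708.
A1 regrets: 50, 60, 60 → max 60
A2 regrets: 0, 30, 70 → max 70
A3 regrets: 20, 0, 80 → max 80
A4 regrets: 120, 20, 40 → max 120
A5 regrets: 70, 50, 0 → max 70
Smallest max regret = 60 → A1.

A1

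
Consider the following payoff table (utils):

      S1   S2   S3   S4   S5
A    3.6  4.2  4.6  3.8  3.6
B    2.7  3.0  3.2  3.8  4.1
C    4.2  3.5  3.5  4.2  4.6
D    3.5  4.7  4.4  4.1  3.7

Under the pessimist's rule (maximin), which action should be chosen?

A

Row minima: A=3.6, B=2.7, C=3.5, D=3.5
Best worst-case = 3.6 → A.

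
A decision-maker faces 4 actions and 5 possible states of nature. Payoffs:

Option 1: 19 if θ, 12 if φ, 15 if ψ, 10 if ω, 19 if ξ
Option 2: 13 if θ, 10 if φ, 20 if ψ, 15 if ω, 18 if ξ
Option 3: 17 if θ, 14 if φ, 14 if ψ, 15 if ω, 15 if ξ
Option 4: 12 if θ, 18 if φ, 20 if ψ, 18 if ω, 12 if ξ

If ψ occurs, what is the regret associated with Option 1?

Best payoff under ψ is 20.
Regret = 20 − 15 = 5.

5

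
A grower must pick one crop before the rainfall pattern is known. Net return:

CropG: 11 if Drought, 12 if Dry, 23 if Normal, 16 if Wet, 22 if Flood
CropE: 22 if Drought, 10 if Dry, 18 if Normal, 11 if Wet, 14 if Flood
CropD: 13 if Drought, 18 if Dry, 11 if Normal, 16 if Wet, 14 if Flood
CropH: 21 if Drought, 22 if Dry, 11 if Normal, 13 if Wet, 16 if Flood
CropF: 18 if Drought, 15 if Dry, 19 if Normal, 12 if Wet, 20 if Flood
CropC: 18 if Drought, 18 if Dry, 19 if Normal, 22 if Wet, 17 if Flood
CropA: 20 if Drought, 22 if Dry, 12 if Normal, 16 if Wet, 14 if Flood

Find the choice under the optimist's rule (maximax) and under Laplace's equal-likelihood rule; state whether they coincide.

maximax → CropG; laplace → CropC (disagree)

Row maxima: CropG=23, CropE=22, CropD=18, CropH=22, CropF=20, CropC=22, CropA=22
Best best-case = 23 → CropG.
Row averages: CropG=16.8, CropE=15, CropD=14.4, CropH=16.6, CropF=16.8, CropC=18.8, CropA=16.8
Highest average = 18.8 → CropC.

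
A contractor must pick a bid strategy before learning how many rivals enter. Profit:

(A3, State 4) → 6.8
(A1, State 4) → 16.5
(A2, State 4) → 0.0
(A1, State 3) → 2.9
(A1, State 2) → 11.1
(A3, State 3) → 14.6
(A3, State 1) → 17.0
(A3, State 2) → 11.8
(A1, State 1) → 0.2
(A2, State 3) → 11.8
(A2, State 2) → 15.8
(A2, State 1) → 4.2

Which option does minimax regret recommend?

A3

Column bests: State 1=17.0, State 2=15.8, State 3=14.6, State 4=16.5.
A1 regrets: 16.8, 4.7, 11.7, 0.0 → max 16.8
A2 regrets: 12.8, 0.0, 2.8, 16.5 → max 16.5
A3 regrets: 0.0, 4.0, 0.0, 9.7 → max 9.7
Smallest max regret = 9.7 → A3.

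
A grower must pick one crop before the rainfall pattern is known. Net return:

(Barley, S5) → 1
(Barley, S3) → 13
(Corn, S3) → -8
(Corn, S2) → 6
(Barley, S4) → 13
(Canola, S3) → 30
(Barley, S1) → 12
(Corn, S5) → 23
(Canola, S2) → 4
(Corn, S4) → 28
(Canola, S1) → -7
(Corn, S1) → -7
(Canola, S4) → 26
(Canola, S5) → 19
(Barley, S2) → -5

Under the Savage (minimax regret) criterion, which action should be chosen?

Canola

Column bests: S1=12, S2=6, S3=30, S4=28, S5=23.
Canola regrets: 19, 2, 0, 2, 4 → max 19
Corn regrets: 19, 0, 38, 0, 0 → max 38
Barley regrets: 0, 11, 17, 15, 22 → max 22
Smallest max regret = 19 → Canola.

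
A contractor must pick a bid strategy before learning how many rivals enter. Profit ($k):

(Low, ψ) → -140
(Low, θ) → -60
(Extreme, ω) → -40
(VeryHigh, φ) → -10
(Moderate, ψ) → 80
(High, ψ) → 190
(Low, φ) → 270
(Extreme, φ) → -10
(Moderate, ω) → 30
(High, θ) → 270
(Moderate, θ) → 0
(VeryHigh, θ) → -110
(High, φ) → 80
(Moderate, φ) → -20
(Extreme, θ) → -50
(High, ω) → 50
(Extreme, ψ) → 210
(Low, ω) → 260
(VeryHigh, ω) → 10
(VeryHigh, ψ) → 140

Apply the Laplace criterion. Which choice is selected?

High

Row averages: Low=82.5, Moderate=22.5, High=147.5, VeryHigh=7.5, Extreme=27.5
Highest average = 147.5 → High.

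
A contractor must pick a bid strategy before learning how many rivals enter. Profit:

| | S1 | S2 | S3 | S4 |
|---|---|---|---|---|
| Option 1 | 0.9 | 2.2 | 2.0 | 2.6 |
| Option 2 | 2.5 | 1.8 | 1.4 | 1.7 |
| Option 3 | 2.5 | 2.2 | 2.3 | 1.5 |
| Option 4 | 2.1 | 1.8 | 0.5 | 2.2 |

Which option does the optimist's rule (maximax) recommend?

Row maxima: Option 1=2.6, Option 2=2.5, Option 3=2.5, Option 4=2.2
Best best-case = 2.6 → Option 1.

Option 1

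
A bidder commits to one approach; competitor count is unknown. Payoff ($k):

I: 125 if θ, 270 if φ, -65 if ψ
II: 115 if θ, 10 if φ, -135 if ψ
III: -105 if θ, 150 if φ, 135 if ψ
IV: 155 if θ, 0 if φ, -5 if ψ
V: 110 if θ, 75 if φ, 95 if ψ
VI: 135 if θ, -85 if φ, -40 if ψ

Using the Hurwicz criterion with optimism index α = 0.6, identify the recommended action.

I

I: 0.6·270 + 0.4·(-65) = 136
II: 0.6·115 + 0.4·(-135) = 15
III: 0.6·150 + 0.4·(-105) = 48
IV: 0.6·155 + 0.4·(-5) = 91
V: 0.6·110 + 0.4·75 = 96
VI: 0.6·135 + 0.4·(-85) = 47
Highest Hurwicz score = 136 → I.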